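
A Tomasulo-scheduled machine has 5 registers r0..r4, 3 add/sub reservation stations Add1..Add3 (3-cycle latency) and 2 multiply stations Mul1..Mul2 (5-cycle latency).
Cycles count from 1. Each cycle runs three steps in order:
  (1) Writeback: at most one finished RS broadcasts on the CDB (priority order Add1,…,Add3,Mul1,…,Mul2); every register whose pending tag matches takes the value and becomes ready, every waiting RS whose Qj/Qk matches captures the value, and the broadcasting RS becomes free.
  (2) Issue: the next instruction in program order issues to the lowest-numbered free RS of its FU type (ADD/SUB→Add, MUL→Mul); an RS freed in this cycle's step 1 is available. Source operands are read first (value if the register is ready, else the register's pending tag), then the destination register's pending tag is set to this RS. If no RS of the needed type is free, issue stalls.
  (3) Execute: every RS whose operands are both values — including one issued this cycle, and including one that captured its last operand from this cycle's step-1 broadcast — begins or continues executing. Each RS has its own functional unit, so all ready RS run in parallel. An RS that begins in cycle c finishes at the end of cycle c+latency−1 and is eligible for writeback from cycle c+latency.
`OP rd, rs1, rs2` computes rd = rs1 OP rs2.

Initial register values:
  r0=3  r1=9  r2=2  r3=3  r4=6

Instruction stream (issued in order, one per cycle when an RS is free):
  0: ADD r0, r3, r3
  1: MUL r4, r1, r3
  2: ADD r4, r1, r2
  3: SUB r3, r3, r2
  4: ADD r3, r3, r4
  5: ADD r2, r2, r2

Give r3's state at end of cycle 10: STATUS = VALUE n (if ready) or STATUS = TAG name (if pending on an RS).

cycle 1: issue ADD r0<-Add1 // r0:Add1,r1:9,r2:2,r3:3,r4:6
cycle 2: issue MUL r4<-Mul1 // r0:Add1,r1:9,r2:2,r3:3,r4:Mul1
cycle 3: issue ADD r4<-Add2 // r0:Add1,r1:9,r2:2,r3:3,r4:Add2
cycle 4: CDB Add1=6; issue SUB r3<-Add1 // r0:6,r1:9,r2:2,r3:Add1,r4:Add2
cycle 5: issue ADD r3<-Add3 // r0:6,r1:9,r2:2,r3:Add3,r4:Add2
cycle 6: CDB Add2=11; issue ADD r2<-Add2 // r0:6,r1:9,r2:Add2,r3:Add3,r4:11
cycle 7: CDB Add1=1 // r0:6,r1:9,r2:Add2,r3:Add3,r4:11
cycle 8: CDB Mul1=27 // r0:6,r1:9,r2:Add2,r3:Add3,r4:11
cycle 9: CDB Add2=4 // r0:6,r1:9,r2:4,r3:Add3,r4:11
cycle 10: CDB Add3=12 // r0:6,r1:9,r2:4,r3:12,r4:11

STATUS = VALUE 12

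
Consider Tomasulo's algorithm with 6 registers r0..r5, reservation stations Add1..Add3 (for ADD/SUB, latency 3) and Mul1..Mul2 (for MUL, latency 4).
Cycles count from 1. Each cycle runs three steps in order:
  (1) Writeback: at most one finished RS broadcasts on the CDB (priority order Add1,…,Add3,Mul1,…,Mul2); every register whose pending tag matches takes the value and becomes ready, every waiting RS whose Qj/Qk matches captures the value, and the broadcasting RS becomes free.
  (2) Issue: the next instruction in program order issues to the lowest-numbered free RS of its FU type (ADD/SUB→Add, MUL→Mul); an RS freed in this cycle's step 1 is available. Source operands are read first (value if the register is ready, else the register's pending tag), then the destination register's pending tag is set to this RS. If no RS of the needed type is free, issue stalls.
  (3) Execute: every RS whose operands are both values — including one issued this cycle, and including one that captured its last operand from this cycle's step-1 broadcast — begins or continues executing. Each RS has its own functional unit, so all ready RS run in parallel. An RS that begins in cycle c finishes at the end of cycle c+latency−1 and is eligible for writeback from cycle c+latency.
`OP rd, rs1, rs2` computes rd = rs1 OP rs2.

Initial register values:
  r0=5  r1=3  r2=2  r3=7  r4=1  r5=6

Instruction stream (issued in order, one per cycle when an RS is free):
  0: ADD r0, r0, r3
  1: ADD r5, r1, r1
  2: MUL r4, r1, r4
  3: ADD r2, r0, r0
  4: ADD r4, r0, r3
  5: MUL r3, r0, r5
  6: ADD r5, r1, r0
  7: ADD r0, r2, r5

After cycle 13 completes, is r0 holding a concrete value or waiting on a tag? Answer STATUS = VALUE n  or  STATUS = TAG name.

STATUS = VALUE 39

c1: issue ADD r0<-Add1 | r0:Add1,r1:3,r2:2,r3:7,r4:1,r5:6
c2: issue ADD r5<-Add2 | r0:Add1,r1:3,r2:2,r3:7,r4:1,r5:Add2
c3: issue MUL r4<-Mul1 | r0:Add1,r1:3,r2:2,r3:7,r4:Mul1,r5:Add2
c4: CDB Add1=12; issue ADD r2<-Add1 | r0:12,r1:3,r2:Add1,r3:7,r4:Mul1,r5:Add2
c5: CDB Add2=6; issue ADD r4<-Add2 | r0:12,r1:3,r2:Add1,r3:7,r4:Add2,r5:6
c6: issue MUL r3<-Mul2 | r0:12,r1:3,r2:Add1,r3:Mul2,r4:Add2,r5:6
c7: CDB Add1=24; issue ADD r5<-Add1 | r0:12,r1:3,r2:24,r3:Mul2,r4:Add2,r5:Add1
c8: CDB Add2=19; issue ADD r0<-Add2 | r0:Add2,r1:3,r2:24,r3:Mul2,r4:19,r5:Add1
c9: CDB Mul1=3 | r0:Add2,r1:3,r2:24,r3:Mul2,r4:19,r5:Add1
c10: CDB Add1=15 | r0:Add2,r1:3,r2:24,r3:Mul2,r4:19,r5:15
c11: CDB Mul2=72 | r0:Add2,r1:3,r2:24,r3:72,r4:19,r5:15
c12: - | r0:Add2,r1:3,r2:24,r3:72,r4:19,r5:15
c13: CDB Add2=39 | r0:39,r1:3,r2:24,r3:72,r4:19,r5:15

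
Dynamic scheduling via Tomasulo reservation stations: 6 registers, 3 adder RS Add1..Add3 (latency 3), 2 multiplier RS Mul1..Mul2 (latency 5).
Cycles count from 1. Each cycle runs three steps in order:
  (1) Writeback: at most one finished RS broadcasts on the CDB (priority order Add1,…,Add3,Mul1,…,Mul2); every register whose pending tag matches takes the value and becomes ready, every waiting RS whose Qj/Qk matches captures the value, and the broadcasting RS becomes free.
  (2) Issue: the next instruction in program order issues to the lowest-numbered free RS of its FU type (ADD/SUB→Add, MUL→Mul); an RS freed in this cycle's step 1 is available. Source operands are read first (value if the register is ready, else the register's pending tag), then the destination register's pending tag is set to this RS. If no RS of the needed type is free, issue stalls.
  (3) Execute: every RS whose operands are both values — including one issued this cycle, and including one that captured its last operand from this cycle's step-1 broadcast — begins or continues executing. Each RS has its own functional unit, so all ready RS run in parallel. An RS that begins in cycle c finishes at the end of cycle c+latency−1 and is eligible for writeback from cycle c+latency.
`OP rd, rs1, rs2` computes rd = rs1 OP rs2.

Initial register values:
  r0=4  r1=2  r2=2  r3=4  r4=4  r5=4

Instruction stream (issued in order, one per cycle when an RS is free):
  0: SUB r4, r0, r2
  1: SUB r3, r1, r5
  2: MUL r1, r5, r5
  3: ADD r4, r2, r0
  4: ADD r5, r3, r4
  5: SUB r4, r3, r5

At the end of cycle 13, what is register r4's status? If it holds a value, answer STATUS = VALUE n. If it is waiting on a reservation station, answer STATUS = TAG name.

STATUS = VALUE -6

c1: issue SUB r4<-Add1 | r0:4,r1:2,r2:2,r3:4,r4:Add1,r5:4
c2: issue SUB r3<-Add2 | r0:4,r1:2,r2:2,r3:Add2,r4:Add1,r5:4
c3: issue MUL r1<-Mul1 | r0:4,r1:Mul1,r2:2,r3:Add2,r4:Add1,r5:4
c4: CDB Add1=2; issue ADD r4<-Add1 | r0:4,r1:Mul1,r2:2,r3:Add2,r4:Add1,r5:4
c5: CDB Add2=-2; issue ADD r5<-Add2 | r0:4,r1:Mul1,r2:2,r3:-2,r4:Add1,r5:Add2
c6: issue SUB r4<-Add3 | r0:4,r1:Mul1,r2:2,r3:-2,r4:Add3,r5:Add2
c7: CDB Add1=6 | r0:4,r1:Mul1,r2:2,r3:-2,r4:Add3,r5:Add2
c8: CDB Mul1=16 | r0:4,r1:16,r2:2,r3:-2,r4:Add3,r5:Add2
c9: - | r0:4,r1:16,r2:2,r3:-2,r4:Add3,r5:Add2
c10: CDB Add2=4 | r0:4,r1:16,r2:2,r3:-2,r4:Add3,r5:4
c11: - | r0:4,r1:16,r2:2,r3:-2,r4:Add3,r5:4
c12: - | r0:4,r1:16,r2:2,r3:-2,r4:Add3,r5:4
c13: CDB Add3=-6 | r0:4,r1:16,r2:2,r3:-2,r4:-6,r5:4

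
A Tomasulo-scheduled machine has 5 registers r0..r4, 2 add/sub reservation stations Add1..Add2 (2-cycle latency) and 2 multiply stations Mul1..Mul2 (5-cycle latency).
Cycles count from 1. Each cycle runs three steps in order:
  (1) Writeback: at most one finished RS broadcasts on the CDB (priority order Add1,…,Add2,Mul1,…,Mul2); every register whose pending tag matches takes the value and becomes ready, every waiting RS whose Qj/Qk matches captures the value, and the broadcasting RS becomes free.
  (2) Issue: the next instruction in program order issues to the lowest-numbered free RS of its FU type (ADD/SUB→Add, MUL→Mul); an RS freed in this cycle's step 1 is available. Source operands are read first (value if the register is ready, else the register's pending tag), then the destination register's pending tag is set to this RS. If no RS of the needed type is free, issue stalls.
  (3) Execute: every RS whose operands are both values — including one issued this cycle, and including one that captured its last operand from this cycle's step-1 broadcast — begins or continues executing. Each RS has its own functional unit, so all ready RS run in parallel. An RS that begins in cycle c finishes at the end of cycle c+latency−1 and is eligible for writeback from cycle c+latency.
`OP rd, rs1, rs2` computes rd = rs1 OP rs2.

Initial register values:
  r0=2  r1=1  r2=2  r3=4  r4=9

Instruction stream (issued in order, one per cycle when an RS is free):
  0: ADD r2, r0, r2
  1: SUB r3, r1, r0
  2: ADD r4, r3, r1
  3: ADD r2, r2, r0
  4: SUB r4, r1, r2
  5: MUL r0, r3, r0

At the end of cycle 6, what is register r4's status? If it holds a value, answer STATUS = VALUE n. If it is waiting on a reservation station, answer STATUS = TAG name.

c1: issue ADD r2<-Add1 | r0:2,r1:1,r2:Add1,r3:4,r4:9
c2: issue SUB r3<-Add2 | r0:2,r1:1,r2:Add1,r3:Add2,r4:9
c3: CDB Add1=4; issue ADD r4<-Add1 | r0:2,r1:1,r2:4,r3:Add2,r4:Add1
c4: CDB Add2=-1; issue ADD r2<-Add2 | r0:2,r1:1,r2:Add2,r3:-1,r4:Add1
c5: stall | r0:2,r1:1,r2:Add2,r3:-1,r4:Add1
c6: CDB Add1=0; issue SUB r4<-Add1 | r0:2,r1:1,r2:Add2,r3:-1,r4:Add1

STATUS = TAG Add1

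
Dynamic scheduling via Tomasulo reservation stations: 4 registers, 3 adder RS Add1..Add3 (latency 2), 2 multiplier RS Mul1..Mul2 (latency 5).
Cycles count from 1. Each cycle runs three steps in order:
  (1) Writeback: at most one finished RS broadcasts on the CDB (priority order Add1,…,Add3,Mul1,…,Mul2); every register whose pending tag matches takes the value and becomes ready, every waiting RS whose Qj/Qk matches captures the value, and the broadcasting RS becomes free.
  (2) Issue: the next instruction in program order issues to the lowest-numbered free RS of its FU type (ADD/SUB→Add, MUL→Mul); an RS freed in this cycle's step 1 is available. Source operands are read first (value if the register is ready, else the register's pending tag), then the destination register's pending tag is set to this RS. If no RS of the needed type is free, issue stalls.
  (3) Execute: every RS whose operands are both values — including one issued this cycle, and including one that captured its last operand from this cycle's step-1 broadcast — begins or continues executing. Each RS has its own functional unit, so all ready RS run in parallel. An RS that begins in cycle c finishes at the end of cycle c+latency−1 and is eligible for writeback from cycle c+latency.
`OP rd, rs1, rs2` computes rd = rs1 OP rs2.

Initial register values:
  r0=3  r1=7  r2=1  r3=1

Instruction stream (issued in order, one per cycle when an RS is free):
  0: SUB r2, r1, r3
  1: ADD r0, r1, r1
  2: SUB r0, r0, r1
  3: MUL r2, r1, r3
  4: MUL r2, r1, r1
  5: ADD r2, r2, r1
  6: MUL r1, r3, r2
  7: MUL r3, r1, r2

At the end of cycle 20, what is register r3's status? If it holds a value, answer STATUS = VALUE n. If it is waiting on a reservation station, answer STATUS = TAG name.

STATUS = TAG Mul2

cycle 1: issue SUB r2<-Add1 // r0:3,r1:7,r2:Add1,r3:1
cycle 2: issue ADD r0<-Add2 // r0:Add2,r1:7,r2:Add1,r3:1
cycle 3: CDB Add1=6; issue SUB r0<-Add1 // r0:Add1,r1:7,r2:6,r3:1
cycle 4: CDB Add2=14; issue MUL r2<-Mul1 // r0:Add1,r1:7,r2:Mul1,r3:1
cycle 5: issue MUL r2<-Mul2 // r0:Add1,r1:7,r2:Mul2,r3:1
cycle 6: CDB Add1=7; issue ADD r2<-Add1 // r0:7,r1:7,r2:Add1,r3:1
cycle 7: stall // r0:7,r1:7,r2:Add1,r3:1
cycle 8: stall // r0:7,r1:7,r2:Add1,r3:1
cycle 9: CDB Mul1=7; issue MUL r1<-Mul1 // r0:7,r1:Mul1,r2:Add1,r3:1
cycle 10: CDB Mul2=49; issue MUL r3<-Mul2 // r0:7,r1:Mul1,r2:Add1,r3:Mul2
cycle 11: - // r0:7,r1:Mul1,r2:Add1,r3:Mul2
cycle 12: CDB Add1=56 // r0:7,r1:Mul1,r2:56,r3:Mul2
cycle 13: - // r0:7,r1:Mul1,r2:56,r3:Mul2
cycle 14: - // r0:7,r1:Mul1,r2:56,r3:Mul2
cycle 15: - // r0:7,r1:Mul1,r2:56,r3:Mul2
cycle 16: - // r0:7,r1:Mul1,r2:56,r3:Mul2
cycle 17: CDB Mul1=56 // r0:7,r1:56,r2:56,r3:Mul2
cycle 18: - // r0:7,r1:56,r2:56,r3:Mul2
cycle 19: - // r0:7,r1:56,r2:56,r3:Mul2
cycle 20: - // r0:7,r1:56,r2:56,r3:Mul2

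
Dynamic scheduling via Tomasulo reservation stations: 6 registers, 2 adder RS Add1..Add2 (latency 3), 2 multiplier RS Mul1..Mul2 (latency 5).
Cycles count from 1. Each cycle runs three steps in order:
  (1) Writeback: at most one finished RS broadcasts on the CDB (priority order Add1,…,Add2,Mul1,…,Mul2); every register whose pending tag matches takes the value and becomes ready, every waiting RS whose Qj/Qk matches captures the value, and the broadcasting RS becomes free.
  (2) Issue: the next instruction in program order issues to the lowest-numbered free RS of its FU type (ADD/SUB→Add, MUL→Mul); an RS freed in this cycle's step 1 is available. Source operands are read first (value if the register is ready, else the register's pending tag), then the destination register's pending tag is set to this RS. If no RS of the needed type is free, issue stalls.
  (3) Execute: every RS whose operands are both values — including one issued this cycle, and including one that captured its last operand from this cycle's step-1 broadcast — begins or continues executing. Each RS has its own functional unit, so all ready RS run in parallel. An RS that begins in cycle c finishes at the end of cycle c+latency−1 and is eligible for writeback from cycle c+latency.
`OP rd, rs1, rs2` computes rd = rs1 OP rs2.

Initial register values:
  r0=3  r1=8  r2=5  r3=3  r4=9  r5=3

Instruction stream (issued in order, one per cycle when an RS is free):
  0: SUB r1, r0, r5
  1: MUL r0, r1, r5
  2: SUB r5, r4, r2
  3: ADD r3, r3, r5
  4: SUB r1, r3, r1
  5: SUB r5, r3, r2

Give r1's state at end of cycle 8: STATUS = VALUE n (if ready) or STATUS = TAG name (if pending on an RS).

cycle 1: issue SUB r1<-Add1 // r0:3,r1:Add1,r2:5,r3:3,r4:9,r5:3
cycle 2: issue MUL r0<-Mul1 // r0:Mul1,r1:Add1,r2:5,r3:3,r4:9,r5:3
cycle 3: issue SUB r5<-Add2 // r0:Mul1,r1:Add1,r2:5,r3:3,r4:9,r5:Add2
cycle 4: CDB Add1=0; issue ADD r3<-Add1 // r0:Mul1,r1:0,r2:5,r3:Add1,r4:9,r5:Add2
cycle 5: stall // r0:Mul1,r1:0,r2:5,r3:Add1,r4:9,r5:Add2
cycle 6: CDB Add2=4; issue SUB r1<-Add2 // r0:Mul1,r1:Add2,r2:5,r3:Add1,r4:9,r5:4
cycle 7: stall // r0:Mul1,r1:Add2,r2:5,r3:Add1,r4:9,r5:4
cycle 8: stall // r0:Mul1,r1:Add2,r2:5,r3:Add1,r4:9,r5:4

STATUS = TAG Add2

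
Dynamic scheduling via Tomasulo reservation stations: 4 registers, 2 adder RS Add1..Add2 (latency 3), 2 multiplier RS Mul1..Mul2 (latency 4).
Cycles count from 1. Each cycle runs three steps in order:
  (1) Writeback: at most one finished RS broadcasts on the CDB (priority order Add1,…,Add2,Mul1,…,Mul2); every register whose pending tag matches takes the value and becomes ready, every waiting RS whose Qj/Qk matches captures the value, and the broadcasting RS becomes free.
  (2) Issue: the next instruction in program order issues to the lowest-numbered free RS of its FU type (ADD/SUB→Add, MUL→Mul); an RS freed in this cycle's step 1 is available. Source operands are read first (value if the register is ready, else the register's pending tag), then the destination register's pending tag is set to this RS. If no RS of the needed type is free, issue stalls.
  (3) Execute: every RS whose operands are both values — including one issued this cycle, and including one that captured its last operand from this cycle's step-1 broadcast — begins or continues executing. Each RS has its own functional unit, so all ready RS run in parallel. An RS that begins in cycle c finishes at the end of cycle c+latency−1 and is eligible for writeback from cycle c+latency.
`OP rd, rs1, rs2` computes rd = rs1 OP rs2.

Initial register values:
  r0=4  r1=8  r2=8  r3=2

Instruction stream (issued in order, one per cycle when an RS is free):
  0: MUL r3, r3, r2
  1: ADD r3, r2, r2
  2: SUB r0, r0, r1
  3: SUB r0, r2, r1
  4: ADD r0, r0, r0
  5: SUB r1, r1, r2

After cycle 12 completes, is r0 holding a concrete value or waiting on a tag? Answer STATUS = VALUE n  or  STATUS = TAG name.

cycle 1: issue MUL r3<-Mul1 // r0:4,r1:8,r2:8,r3:Mul1
cycle 2: issue ADD r3<-Add1 // r0:4,r1:8,r2:8,r3:Add1
cycle 3: issue SUB r0<-Add2 // r0:Add2,r1:8,r2:8,r3:Add1
cycle 4: stall // r0:Add2,r1:8,r2:8,r3:Add1
cycle 5: CDB Add1=16; issue SUB r0<-Add1 // r0:Add1,r1:8,r2:8,r3:16
cycle 6: CDB Add2=-4; issue ADD r0<-Add2 // r0:Add2,r1:8,r2:8,r3:16
cycle 7: CDB Mul1=16; stall // r0:Add2,r1:8,r2:8,r3:16
cycle 8: CDB Add1=0; issue SUB r1<-Add1 // r0:Add2,r1:Add1,r2:8,r3:16
cycle 9: - // r0:Add2,r1:Add1,r2:8,r3:16
cycle 10: - // r0:Add2,r1:Add1,r2:8,r3:16
cycle 11: CDB Add1=0 // r0:Add2,r1:0,r2:8,r3:16
cycle 12: CDB Add2=0 // r0:0,r1:0,r2:8,r3:16

STATUS = VALUE 0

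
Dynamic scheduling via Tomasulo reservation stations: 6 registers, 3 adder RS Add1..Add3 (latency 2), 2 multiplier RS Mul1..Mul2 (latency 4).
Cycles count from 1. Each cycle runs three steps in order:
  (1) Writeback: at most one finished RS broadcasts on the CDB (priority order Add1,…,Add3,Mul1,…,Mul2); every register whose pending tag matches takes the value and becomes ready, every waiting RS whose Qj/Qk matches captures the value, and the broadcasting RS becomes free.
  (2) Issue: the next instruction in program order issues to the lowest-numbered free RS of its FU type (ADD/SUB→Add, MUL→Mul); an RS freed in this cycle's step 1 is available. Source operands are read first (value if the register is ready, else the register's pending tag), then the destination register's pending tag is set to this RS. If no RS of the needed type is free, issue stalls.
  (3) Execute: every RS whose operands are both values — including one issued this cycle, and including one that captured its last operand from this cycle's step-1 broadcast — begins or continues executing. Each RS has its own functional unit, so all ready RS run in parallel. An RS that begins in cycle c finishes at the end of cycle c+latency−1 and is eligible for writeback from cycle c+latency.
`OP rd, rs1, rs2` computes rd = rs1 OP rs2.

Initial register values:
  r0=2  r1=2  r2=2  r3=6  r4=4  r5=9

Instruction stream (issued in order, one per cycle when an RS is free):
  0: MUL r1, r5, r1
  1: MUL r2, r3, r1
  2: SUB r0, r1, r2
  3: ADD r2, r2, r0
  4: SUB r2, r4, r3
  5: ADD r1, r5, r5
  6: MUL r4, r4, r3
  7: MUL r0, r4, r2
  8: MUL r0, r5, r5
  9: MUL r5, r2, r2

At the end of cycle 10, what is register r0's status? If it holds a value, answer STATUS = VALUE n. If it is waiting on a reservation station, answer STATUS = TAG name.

cycle 1: issue MUL r1<-Mul1 // r0:2,r1:Mul1,r2:2,r3:6,r4:4,r5:9
cycle 2: issue MUL r2<-Mul2 // r0:2,r1:Mul1,r2:Mul2,r3:6,r4:4,r5:9
cycle 3: issue SUB r0<-Add1 // r0:Add1,r1:Mul1,r2:Mul2,r3:6,r4:4,r5:9
cycle 4: issue ADD r2<-Add2 // r0:Add1,r1:Mul1,r2:Add2,r3:6,r4:4,r5:9
cycle 5: CDB Mul1=18; issue SUB r2<-Add3 // r0:Add1,r1:18,r2:Add3,r3:6,r4:4,r5:9
cycle 6: stall // r0:Add1,r1:18,r2:Add3,r3:6,r4:4,r5:9
cycle 7: CDB Add3=-2; issue ADD r1<-Add3 // r0:Add1,r1:Add3,r2:-2,r3:6,r4:4,r5:9
cycle 8: issue MUL r4<-Mul1 // r0:Add1,r1:Add3,r2:-2,r3:6,r4:Mul1,r5:9
cycle 9: CDB Add3=18; stall // r0:Add1,r1:18,r2:-2,r3:6,r4:Mul1,r5:9
cycle 10: CDB Mul2=108; issue MUL r0<-Mul2 // r0:Mul2,r1:18,r2:-2,r3:6,r4:Mul1,r5:9

STATUS = TAG Mul2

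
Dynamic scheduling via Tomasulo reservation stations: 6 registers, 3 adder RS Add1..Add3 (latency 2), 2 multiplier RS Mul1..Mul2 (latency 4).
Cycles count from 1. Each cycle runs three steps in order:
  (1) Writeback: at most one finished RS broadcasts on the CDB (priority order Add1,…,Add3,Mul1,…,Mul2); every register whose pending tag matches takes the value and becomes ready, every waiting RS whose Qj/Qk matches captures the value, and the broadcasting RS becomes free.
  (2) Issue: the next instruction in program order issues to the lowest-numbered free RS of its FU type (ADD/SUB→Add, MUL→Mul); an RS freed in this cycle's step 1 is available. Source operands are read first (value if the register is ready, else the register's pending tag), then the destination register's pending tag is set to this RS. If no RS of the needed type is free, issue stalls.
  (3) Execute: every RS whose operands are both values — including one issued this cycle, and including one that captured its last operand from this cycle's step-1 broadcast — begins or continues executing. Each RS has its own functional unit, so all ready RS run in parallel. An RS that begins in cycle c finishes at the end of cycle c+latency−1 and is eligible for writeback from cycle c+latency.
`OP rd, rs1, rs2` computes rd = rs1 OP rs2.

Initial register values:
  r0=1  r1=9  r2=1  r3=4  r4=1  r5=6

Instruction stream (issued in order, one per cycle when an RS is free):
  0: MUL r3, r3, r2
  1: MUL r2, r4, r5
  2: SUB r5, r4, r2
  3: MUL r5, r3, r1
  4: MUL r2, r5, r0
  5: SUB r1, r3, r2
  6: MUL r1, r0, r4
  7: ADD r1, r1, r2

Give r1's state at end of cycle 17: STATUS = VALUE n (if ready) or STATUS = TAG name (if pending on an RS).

c1: issue MUL r3<-Mul1 | r0:1,r1:9,r2:1,r3:Mul1,r4:1,r5:6
c2: issue MUL r2<-Mul2 | r0:1,r1:9,r2:Mul2,r3:Mul1,r4:1,r5:6
c3: issue SUB r5<-Add1 | r0:1,r1:9,r2:Mul2,r3:Mul1,r4:1,r5:Add1
c4: stall | r0:1,r1:9,r2:Mul2,r3:Mul1,r4:1,r5:Add1
c5: CDB Mul1=4; issue MUL r5<-Mul1 | r0:1,r1:9,r2:Mul2,r3:4,r4:1,r5:Mul1
c6: CDB Mul2=6; issue MUL r2<-Mul2 | r0:1,r1:9,r2:Mul2,r3:4,r4:1,r5:Mul1
c7: issue SUB r1<-Add2 | r0:1,r1:Add2,r2:Mul2,r3:4,r4:1,r5:Mul1
c8: CDB Add1=-5; stall | r0:1,r1:Add2,r2:Mul2,r3:4,r4:1,r5:Mul1
c9: CDB Mul1=36; issue MUL r1<-Mul1 | r0:1,r1:Mul1,r2:Mul2,r3:4,r4:1,r5:36
c10: issue ADD r1<-Add1 | r0:1,r1:Add1,r2:Mul2,r3:4,r4:1,r5:36
c11: - | r0:1,r1:Add1,r2:Mul2,r3:4,r4:1,r5:36
c12: - | r0:1,r1:Add1,r2:Mul2,r3:4,r4:1,r5:36
c13: CDB Mul1=1 | r0:1,r1:Add1,r2:Mul2,r3:4,r4:1,r5:36
c14: CDB Mul2=36 | r0:1,r1:Add1,r2:36,r3:4,r4:1,r5:36
c15: - | r0:1,r1:Add1,r2:36,r3:4,r4:1,r5:36
c16: CDB Add1=37 | r0:1,r1:37,r2:36,r3:4,r4:1,r5:36
c17: CDB Add2=-32 | r0:1,r1:37,r2:36,r3:4,r4:1,r5:36

STATUS = VALUE 37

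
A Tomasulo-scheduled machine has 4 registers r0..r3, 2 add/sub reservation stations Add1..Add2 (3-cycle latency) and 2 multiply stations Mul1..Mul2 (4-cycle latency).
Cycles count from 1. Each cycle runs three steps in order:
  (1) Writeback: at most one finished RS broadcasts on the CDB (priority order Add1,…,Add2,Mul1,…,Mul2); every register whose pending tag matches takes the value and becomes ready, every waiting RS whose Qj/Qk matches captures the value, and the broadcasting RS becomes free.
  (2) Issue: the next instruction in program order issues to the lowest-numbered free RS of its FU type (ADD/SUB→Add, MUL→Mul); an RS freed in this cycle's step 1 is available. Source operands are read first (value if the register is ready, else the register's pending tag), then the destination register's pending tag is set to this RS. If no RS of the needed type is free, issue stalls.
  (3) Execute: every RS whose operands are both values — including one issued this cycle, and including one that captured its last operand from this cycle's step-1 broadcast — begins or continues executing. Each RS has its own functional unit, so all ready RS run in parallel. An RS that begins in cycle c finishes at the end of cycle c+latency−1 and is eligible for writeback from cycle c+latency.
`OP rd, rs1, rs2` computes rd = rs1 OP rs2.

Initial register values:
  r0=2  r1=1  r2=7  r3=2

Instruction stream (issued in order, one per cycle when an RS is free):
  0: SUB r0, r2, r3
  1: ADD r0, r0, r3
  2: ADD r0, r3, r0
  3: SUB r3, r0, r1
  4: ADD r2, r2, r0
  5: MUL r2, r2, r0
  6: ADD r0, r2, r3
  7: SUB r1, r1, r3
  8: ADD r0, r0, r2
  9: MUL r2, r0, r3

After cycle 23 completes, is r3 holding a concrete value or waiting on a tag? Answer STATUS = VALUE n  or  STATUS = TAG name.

  c1: issue SUB r0<-Add1  regs: r0:Add1,r1:1,r2:7,r3:2
  c2: issue ADD r0<-Add2  regs: r0:Add2,r1:1,r2:7,r3:2
  c3: stall  regs: r0:Add2,r1:1,r2:7,r3:2
  c4: CDB Add1=5; issue ADD r0<-Add1  regs: r0:Add1,r1:1,r2:7,r3:2
  c5: stall  regs: r0:Add1,r1:1,r2:7,r3:2
  c6: stall  regs: r0:Add1,r1:1,r2:7,r3:2
  c7: CDB Add2=7; issue SUB r3<-Add2  regs: r0:Add1,r1:1,r2:7,r3:Add2
  c8: stall  regs: r0:Add1,r1:1,r2:7,r3:Add2
  c9: stall  regs: r0:Add1,r1:1,r2:7,r3:Add2
  c10: CDB Add1=9; issue ADD r2<-Add1  regs: r0:9,r1:1,r2:Add1,r3:Add2
  c11: issue MUL r2<-Mul1  regs: r0:9,r1:1,r2:Mul1,r3:Add2
  c12: stall  regs: r0:9,r1:1,r2:Mul1,r3:Add2
  c13: CDB Add1=16; issue ADD r0<-Add1  regs: r0:Add1,r1:1,r2:Mul1,r3:Add2
  c14: CDB Add2=8; issue SUB r1<-Add2  regs: r0:Add1,r1:Add2,r2:Mul1,r3:8
  c15: stall  regs: r0:Add1,r1:Add2,r2:Mul1,r3:8
  c16: stall  regs: r0:Add1,r1:Add2,r2:Mul1,r3:8
  c17: CDB Add2=-7; issue ADD r0<-Add2  regs: r0:Add2,r1:-7,r2:Mul1,r3:8
  c18: CDB Mul1=144; issue MUL r2<-Mul1  regs: r0:Add2,r1:-7,r2:Mul1,r3:8
  c19: -  regs: r0:Add2,r1:-7,r2:Mul1,r3:8
  c20: -  regs: r0:Add2,r1:-7,r2:Mul1,r3:8
  c21: CDB Add1=152  regs: r0:Add2,r1:-7,r2:Mul1,r3:8
  c22: -  regs: r0:Add2,r1:-7,r2:Mul1,r3:8
  c23: -  regs: r0:Add2,r1:-7,r2:Mul1,r3:8

STATUS = VALUE 8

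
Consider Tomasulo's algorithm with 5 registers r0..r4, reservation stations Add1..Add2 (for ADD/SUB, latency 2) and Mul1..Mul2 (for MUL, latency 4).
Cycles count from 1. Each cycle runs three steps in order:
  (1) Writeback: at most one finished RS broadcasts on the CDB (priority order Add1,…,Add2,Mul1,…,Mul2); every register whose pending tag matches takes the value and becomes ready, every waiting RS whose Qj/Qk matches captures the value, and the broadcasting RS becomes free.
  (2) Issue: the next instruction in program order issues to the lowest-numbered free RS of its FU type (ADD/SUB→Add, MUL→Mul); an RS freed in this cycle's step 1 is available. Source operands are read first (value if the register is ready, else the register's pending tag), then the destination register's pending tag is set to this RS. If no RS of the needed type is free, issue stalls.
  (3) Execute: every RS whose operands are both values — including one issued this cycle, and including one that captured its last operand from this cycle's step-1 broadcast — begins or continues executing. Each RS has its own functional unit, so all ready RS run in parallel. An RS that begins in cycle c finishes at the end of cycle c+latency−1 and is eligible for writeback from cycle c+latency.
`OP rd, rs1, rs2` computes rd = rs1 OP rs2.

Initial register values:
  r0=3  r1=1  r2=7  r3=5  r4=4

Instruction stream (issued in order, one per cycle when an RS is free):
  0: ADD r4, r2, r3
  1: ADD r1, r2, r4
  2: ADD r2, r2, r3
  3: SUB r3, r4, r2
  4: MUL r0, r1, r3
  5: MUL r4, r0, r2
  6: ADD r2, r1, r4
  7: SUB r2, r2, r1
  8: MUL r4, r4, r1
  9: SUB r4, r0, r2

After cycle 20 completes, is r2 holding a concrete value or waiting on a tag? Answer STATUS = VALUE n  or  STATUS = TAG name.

STATUS = VALUE 0

cycle 1: issue ADD r4<-Add1 // r0:3,r1:1,r2:7,r3:5,r4:Add1
cycle 2: issue ADD r1<-Add2 // r0:3,r1:Add2,r2:7,r3:5,r4:Add1
cycle 3: CDB Add1=12; issue ADD r2<-Add1 // r0:3,r1:Add2,r2:Add1,r3:5,r4:12
cycle 4: stall // r0:3,r1:Add2,r2:Add1,r3:5,r4:12
cycle 5: CDB Add1=12; issue SUB r3<-Add1 // r0:3,r1:Add2,r2:12,r3:Add1,r4:12
cycle 6: CDB Add2=19; issue MUL r0<-Mul1 // r0:Mul1,r1:19,r2:12,r3:Add1,r4:12
cycle 7: CDB Add1=0; issue MUL r4<-Mul2 // r0:Mul1,r1:19,r2:12,r3:0,r4:Mul2
cycle 8: issue ADD r2<-Add1 // r0:Mul1,r1:19,r2:Add1,r3:0,r4:Mul2
cycle 9: issue SUB r2<-Add2 // r0:Mul1,r1:19,r2:Add2,r3:0,r4:Mul2
cycle 10: stall // r0:Mul1,r1:19,r2:Add2,r3:0,r4:Mul2
cycle 11: CDB Mul1=0; issue MUL r4<-Mul1 // r0:0,r1:19,r2:Add2,r3:0,r4:Mul1
cycle 12: stall // r0:0,r1:19,r2:Add2,r3:0,r4:Mul1
cycle 13: stall // r0:0,r1:19,r2:Add2,r3:0,r4:Mul1
cycle 14: stall // r0:0,r1:19,r2:Add2,r3:0,r4:Mul1
cycle 15: CDB Mul2=0; stall // r0:0,r1:19,r2:Add2,r3:0,r4:Mul1
cycle 16: stall // r0:0,r1:19,r2:Add2,r3:0,r4:Mul1
cycle 17: CDB Add1=19; issue SUB r4<-Add1 // r0:0,r1:19,r2:Add2,r3:0,r4:Add1
cycle 18: - // r0:0,r1:19,r2:Add2,r3:0,r4:Add1
cycle 19: CDB Add2=0 // r0:0,r1:19,r2:0,r3:0,r4:Add1
cycle 20: CDB Mul1=0 // r0:0,r1:19,r2:0,r3:0,r4:Add1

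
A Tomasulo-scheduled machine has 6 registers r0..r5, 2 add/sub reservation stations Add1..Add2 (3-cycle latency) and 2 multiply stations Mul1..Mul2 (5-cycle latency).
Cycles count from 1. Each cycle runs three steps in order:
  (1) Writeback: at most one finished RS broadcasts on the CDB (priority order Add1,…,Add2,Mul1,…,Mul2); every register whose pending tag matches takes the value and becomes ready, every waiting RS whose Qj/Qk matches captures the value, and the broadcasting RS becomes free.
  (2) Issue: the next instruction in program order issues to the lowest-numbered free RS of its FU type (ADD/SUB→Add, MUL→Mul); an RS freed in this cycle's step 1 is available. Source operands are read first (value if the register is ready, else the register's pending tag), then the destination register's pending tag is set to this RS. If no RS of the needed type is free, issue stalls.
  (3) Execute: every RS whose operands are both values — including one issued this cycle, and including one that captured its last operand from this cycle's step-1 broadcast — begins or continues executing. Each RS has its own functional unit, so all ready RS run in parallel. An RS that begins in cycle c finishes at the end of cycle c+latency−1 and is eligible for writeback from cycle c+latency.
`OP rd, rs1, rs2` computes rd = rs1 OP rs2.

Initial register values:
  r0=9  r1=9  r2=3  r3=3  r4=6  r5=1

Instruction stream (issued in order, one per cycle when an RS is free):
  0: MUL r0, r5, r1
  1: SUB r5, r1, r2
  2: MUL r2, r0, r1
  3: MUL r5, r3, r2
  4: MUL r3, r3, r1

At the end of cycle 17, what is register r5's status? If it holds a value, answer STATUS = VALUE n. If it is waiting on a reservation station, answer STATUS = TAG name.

  c1: issue MUL r0<-Mul1  regs: r0:Mul1,r1:9,r2:3,r3:3,r4:6,r5:1
  c2: issue SUB r5<-Add1  regs: r0:Mul1,r1:9,r2:3,r3:3,r4:6,r5:Add1
  c3: issue MUL r2<-Mul2  regs: r0:Mul1,r1:9,r2:Mul2,r3:3,r4:6,r5:Add1
  c4: stall  regs: r0:Mul1,r1:9,r2:Mul2,r3:3,r4:6,r5:Add1
  c5: CDB Add1=6; stall  regs: r0:Mul1,r1:9,r2:Mul2,r3:3,r4:6,r5:6
  c6: CDB Mul1=9; issue MUL r5<-Mul1  regs: r0:9,r1:9,r2:Mul2,r3:3,r4:6,r5:Mul1
  c7: stall  regs: r0:9,r1:9,r2:Mul2,r3:3,r4:6,r5:Mul1
  c8: stall  regs: r0:9,r1:9,r2:Mul2,r3:3,r4:6,r5:Mul1
  c9: stall  regs: r0:9,r1:9,r2:Mul2,r3:3,r4:6,r5:Mul1
  c10: stall  regs: r0:9,r1:9,r2:Mul2,r3:3,r4:6,r5:Mul1
  c11: CDB Mul2=81; issue MUL r3<-Mul2  regs: r0:9,r1:9,r2:81,r3:Mul2,r4:6,r5:Mul1
  c12: -  regs: r0:9,r1:9,r2:81,r3:Mul2,r4:6,r5:Mul1
  c13: -  regs: r0:9,r1:9,r2:81,r3:Mul2,r4:6,r5:Mul1
  c14: -  regs: r0:9,r1:9,r2:81,r3:Mul2,r4:6,r5:Mul1
  c15: -  regs: r0:9,r1:9,r2:81,r3:Mul2,r4:6,r5:Mul1
  c16: CDB Mul1=243  regs: r0:9,r1:9,r2:81,r3:Mul2,r4:6,r5:243
  c17: CDB Mul2=27  regs: r0:9,r1:9,r2:81,r3:27,r4:6,r5:243

STATUS = VALUE 243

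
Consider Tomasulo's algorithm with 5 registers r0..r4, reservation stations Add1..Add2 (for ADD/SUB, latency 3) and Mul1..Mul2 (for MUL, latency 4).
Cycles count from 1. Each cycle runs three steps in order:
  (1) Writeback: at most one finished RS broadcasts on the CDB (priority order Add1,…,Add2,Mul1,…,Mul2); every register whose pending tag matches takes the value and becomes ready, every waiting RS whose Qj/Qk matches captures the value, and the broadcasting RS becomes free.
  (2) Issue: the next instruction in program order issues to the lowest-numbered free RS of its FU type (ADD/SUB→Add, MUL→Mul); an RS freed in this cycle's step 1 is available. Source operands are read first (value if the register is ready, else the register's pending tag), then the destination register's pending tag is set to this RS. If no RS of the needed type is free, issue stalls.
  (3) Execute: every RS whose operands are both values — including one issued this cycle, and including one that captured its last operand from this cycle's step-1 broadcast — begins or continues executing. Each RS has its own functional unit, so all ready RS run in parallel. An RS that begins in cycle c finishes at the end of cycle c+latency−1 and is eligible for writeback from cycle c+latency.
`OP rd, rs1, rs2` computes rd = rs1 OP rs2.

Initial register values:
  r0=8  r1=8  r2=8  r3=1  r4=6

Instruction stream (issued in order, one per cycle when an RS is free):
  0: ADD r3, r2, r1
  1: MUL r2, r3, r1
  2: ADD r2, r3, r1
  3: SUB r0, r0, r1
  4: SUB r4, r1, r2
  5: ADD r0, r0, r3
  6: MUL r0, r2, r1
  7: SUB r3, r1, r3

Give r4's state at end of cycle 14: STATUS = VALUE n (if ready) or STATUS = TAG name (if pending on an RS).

STATUS = VALUE -16

c1: issue ADD r3<-Add1 | r0:8,r1:8,r2:8,r3:Add1,r4:6
c2: issue MUL r2<-Mul1 | r0:8,r1:8,r2:Mul1,r3:Add1,r4:6
c3: issue ADD r2<-Add2 | r0:8,r1:8,r2:Add2,r3:Add1,r4:6
c4: CDB Add1=16; issue SUB r0<-Add1 | r0:Add1,r1:8,r2:Add2,r3:16,r4:6
c5: stall | r0:Add1,r1:8,r2:Add2,r3:16,r4:6
c6: stall | r0:Add1,r1:8,r2:Add2,r3:16,r4:6
c7: CDB Add1=0; issue SUB r4<-Add1 | r0:0,r1:8,r2:Add2,r3:16,r4:Add1
c8: CDB Add2=24; issue ADD r0<-Add2 | r0:Add2,r1:8,r2:24,r3:16,r4:Add1
c9: CDB Mul1=128; issue MUL r0<-Mul1 | r0:Mul1,r1:8,r2:24,r3:16,r4:Add1
c10: stall | r0:Mul1,r1:8,r2:24,r3:16,r4:Add1
c11: CDB Add1=-16; issue SUB r3<-Add1 | r0:Mul1,r1:8,r2:24,r3:Add1,r4:-16
c12: CDB Add2=16 | r0:Mul1,r1:8,r2:24,r3:Add1,r4:-16
c13: CDB Mul1=192 | r0:192,r1:8,r2:24,r3:Add1,r4:-16
c14: CDB Add1=-8 | r0:192,r1:8,r2:24,r3:-8,r4:-16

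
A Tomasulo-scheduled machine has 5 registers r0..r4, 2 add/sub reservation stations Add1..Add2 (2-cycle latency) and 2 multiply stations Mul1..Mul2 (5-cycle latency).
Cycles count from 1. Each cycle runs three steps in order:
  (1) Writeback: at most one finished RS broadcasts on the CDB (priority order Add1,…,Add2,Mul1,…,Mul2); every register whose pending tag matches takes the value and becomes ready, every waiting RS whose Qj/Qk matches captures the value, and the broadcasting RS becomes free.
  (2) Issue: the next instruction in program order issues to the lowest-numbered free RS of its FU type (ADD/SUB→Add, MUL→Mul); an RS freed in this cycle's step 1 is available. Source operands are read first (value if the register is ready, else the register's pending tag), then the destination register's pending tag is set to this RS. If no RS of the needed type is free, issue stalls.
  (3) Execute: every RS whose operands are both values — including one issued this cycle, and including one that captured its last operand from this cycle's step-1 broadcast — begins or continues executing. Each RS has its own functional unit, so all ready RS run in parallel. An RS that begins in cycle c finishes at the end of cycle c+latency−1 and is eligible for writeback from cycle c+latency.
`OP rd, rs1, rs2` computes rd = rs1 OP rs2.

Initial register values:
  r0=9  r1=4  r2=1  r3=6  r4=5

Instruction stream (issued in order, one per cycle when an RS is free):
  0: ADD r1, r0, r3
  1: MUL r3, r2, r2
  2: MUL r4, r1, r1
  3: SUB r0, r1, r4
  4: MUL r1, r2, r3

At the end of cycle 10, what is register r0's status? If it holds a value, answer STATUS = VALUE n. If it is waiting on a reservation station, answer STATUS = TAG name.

cycle 1: issue ADD r1<-Add1 // r0:9,r1:Add1,r2:1,r3:6,r4:5
cycle 2: issue MUL r3<-Mul1 // r0:9,r1:Add1,r2:1,r3:Mul1,r4:5
cycle 3: CDB Add1=15; issue MUL r4<-Mul2 // r0:9,r1:15,r2:1,r3:Mul1,r4:Mul2
cycle 4: issue SUB r0<-Add1 // r0:Add1,r1:15,r2:1,r3:Mul1,r4:Mul2
cycle 5: stall // r0:Add1,r1:15,r2:1,r3:Mul1,r4:Mul2
cycle 6: stall // r0:Add1,r1:15,r2:1,r3:Mul1,r4:Mul2
cycle 7: CDB Mul1=1; issue MUL r1<-Mul1 // r0:Add1,r1:Mul1,r2:1,r3:1,r4:Mul2
cycle 8: CDB Mul2=225 // r0:Add1,r1:Mul1,r2:1,r3:1,r4:225
cycle 9: - // r0:Add1,r1:Mul1,r2:1,r3:1,r4:225
cycle 10: CDB Add1=-210 // r0:-210,r1:Mul1,r2:1,r3:1,r4:225

STATUS = VALUE -210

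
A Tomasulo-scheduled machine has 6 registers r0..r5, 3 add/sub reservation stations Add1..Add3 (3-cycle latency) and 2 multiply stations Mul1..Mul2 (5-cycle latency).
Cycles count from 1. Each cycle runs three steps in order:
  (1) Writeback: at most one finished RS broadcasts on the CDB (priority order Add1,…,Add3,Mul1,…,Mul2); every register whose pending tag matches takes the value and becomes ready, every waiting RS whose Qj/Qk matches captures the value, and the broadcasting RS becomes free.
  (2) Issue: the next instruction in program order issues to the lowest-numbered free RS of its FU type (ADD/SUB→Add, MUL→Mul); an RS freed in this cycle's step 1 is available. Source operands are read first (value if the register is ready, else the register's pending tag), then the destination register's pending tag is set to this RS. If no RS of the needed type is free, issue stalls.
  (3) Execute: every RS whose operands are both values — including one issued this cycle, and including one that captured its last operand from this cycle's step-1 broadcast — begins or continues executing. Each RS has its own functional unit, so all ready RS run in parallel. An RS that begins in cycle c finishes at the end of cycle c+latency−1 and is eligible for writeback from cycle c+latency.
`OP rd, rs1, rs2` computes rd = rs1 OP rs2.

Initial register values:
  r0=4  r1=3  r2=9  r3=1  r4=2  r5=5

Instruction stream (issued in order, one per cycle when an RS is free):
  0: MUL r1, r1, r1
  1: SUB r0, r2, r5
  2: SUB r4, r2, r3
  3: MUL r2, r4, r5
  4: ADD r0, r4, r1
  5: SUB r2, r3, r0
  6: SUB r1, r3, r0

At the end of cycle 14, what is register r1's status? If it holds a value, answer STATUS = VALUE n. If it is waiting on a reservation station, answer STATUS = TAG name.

  c1: issue MUL r1<-Mul1  regs: r0:4,r1:Mul1,r2:9,r3:1,r4:2,r5:5
  c2: issue SUB r0<-Add1  regs: r0:Add1,r1:Mul1,r2:9,r3:1,r4:2,r5:5
  c3: issue SUB r4<-Add2  regs: r0:Add1,r1:Mul1,r2:9,r3:1,r4:Add2,r5:5
  c4: issue MUL r2<-Mul2  regs: r0:Add1,r1:Mul1,r2:Mul2,r3:1,r4:Add2,r5:5
  c5: CDB Add1=4; issue ADD r0<-Add1  regs: r0:Add1,r1:Mul1,r2:Mul2,r3:1,r4:Add2,r5:5
  c6: CDB Add2=8; issue SUB r2<-Add2  regs: r0:Add1,r1:Mul1,r2:Add2,r3:1,r4:8,r5:5
  c7: CDB Mul1=9; issue SUB r1<-Add3  regs: r0:Add1,r1:Add3,r2:Add2,r3:1,r4:8,r5:5
  c8: -  regs: r0:Add1,r1:Add3,r2:Add2,r3:1,r4:8,r5:5
  c9: -  regs: r0:Add1,r1:Add3,r2:Add2,r3:1,r4:8,r5:5
  c10: CDB Add1=17  regs: r0:17,r1:Add3,r2:Add2,r3:1,r4:8,r5:5
  c11: CDB Mul2=40  regs: r0:17,r1:Add3,r2:Add2,r3:1,r4:8,r5:5
  c12: -  regs: r0:17,r1:Add3,r2:Add2,r3:1,r4:8,r5:5
  c13: CDB Add2=-16  regs: r0:17,r1:Add3,r2:-16,r3:1,r4:8,r5:5
  c14: CDB Add3=-16  regs: r0:17,r1:-16,r2:-16,r3:1,r4:8,r5:5

STATUS = VALUE -16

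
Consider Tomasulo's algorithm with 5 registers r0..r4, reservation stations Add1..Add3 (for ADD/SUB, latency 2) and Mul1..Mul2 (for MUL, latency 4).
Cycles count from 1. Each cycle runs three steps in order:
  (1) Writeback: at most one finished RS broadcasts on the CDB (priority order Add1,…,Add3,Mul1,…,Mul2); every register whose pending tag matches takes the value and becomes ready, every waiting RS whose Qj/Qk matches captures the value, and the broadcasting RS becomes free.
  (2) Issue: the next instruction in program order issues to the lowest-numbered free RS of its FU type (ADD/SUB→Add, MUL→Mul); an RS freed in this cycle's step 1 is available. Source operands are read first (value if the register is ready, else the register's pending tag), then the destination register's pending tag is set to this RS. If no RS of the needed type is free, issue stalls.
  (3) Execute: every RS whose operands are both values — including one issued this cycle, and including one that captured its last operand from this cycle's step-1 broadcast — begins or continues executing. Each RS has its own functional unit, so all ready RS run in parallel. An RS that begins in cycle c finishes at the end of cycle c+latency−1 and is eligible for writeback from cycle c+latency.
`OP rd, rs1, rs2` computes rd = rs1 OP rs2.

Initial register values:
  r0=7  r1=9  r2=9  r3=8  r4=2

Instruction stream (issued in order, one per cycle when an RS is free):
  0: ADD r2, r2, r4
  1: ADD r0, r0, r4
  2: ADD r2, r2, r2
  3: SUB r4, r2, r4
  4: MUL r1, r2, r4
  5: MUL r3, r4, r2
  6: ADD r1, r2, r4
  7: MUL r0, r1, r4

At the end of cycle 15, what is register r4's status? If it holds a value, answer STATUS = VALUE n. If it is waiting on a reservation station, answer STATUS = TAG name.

STATUS = VALUE 20

  c1: issue ADD r2<-Add1  regs: r0:7,r1:9,r2:Add1,r3:8,r4:2
  c2: issue ADD r0<-Add2  regs: r0:Add2,r1:9,r2:Add1,r3:8,r4:2
  c3: CDB Add1=11; issue ADD r2<-Add1  regs: r0:Add2,r1:9,r2:Add1,r3:8,r4:2
  c4: CDB Add2=9; issue SUB r4<-Add2  regs: r0:9,r1:9,r2:Add1,r3:8,r4:Add2
  c5: CDB Add1=22; issue MUL r1<-Mul1  regs: r0:9,r1:Mul1,r2:22,r3:8,r4:Add2
  c6: issue MUL r3<-Mul2  regs: r0:9,r1:Mul1,r2:22,r3:Mul2,r4:Add2
  c7: CDB Add2=20; issue ADD r1<-Add1  regs: r0:9,r1:Add1,r2:22,r3:Mul2,r4:20
  c8: stall  regs: r0:9,r1:Add1,r2:22,r3:Mul2,r4:20
  c9: CDB Add1=42; stall  regs: r0:9,r1:42,r2:22,r3:Mul2,r4:20
  c10: stall  regs: r0:9,r1:42,r2:22,r3:Mul2,r4:20
  c11: CDB Mul1=440; issue MUL r0<-Mul1  regs: r0:Mul1,r1:42,r2:22,r3:Mul2,r4:20
  c12: CDB Mul2=440  regs: r0:Mul1,r1:42,r2:22,r3:440,r4:20
  c13: -  regs: r0:Mul1,r1:42,r2:22,r3:440,r4:20
  c14: -  regs: r0:Mul1,r1:42,r2:22,r3:440,r4:20
  c15: CDB Mul1=840  regs: r0:840,r1:42,r2:22,r3:440,r4:20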